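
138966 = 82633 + 56333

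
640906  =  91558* 7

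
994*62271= 61897374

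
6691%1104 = 67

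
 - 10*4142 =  - 41420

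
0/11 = 0 = 0.00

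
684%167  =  16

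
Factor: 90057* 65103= 3^2*11^1*2729^1*21701^1 = 5862980871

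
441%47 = 18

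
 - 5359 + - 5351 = -10710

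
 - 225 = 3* ( - 75) 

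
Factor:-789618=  - 2^1* 3^1*101^1*1303^1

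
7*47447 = 332129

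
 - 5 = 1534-1539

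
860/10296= 215/2574= 0.08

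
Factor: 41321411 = 41321411^1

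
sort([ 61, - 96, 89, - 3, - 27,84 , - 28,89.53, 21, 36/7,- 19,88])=[ - 96, - 28, - 27 , - 19,-3,36/7, 21, 61,84 , 88,89, 89.53] 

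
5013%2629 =2384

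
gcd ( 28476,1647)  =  9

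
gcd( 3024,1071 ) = 63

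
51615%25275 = 1065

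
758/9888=379/4944 = 0.08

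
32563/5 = 6512 + 3/5 = 6512.60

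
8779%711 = 247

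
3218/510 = 1609/255= 6.31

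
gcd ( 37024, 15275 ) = 13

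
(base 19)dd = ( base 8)404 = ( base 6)1112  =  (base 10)260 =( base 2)100000100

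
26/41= 26/41  =  0.63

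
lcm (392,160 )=7840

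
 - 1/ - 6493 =1/6493 = 0.00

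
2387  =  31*77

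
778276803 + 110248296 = 888525099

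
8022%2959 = 2104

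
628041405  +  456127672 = 1084169077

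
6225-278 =5947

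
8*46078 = 368624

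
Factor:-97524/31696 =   -  2^( - 2)*3^4*43^1 *283^ ( - 1) = -3483/1132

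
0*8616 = 0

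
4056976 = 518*7832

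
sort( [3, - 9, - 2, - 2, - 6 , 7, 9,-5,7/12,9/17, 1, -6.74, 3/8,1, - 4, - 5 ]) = [-9,-6.74,-6,-5 , - 5, - 4,-2, - 2, 3/8,  9/17, 7/12, 1,1, 3, 7, 9 ] 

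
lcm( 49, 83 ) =4067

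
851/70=851/70 = 12.16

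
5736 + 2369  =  8105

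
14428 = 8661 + 5767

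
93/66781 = 93/66781 = 0.00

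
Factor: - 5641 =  -5641^1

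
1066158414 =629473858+436684556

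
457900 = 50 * 9158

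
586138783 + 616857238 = 1202996021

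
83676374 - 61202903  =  22473471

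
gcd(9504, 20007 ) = 27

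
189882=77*2466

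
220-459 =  - 239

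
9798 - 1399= 8399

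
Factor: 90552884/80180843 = 2^2*67^(-1)*4591^1*4931^1*1196729^ ( - 1 )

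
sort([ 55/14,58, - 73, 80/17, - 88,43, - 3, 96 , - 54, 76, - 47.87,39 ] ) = [ - 88, - 73, - 54,-47.87, - 3, 55/14, 80/17,  39, 43, 58, 76, 96]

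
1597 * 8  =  12776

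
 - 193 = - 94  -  99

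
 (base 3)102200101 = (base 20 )115f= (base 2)10000101000011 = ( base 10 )8515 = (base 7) 33553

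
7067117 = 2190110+4877007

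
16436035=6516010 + 9920025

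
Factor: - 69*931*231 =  - 14839209 = - 3^2*7^3*11^1*19^1*23^1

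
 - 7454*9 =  - 67086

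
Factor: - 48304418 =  - 2^1*1319^1*18311^1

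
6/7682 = 3/3841 = 0.00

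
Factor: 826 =2^1 * 7^1 * 59^1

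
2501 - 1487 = 1014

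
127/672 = 127/672 = 0.19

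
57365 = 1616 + 55749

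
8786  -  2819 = 5967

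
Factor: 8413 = 47^1*179^1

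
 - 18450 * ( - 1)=18450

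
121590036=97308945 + 24281091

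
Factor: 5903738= 2^1*  883^1*3343^1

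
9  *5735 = 51615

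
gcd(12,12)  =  12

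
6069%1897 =378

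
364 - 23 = 341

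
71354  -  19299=52055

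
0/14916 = 0 = 0.00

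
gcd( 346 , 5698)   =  2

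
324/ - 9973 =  - 324/9973 = - 0.03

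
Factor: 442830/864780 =2^( - 1)*7^( - 1) * 71^( - 1 ) * 509^1 =509/994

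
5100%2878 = 2222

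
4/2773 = 4/2773 = 0.00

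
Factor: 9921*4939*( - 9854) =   -  2^1 * 3^1*11^1*13^1*379^1*449^1 * 3307^1 = - 482844216426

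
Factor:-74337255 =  - 3^2 * 5^1*37^1* 44647^1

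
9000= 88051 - 79051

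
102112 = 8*12764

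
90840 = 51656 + 39184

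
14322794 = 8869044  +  5453750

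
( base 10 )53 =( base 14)3B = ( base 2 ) 110101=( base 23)27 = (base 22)29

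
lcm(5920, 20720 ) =41440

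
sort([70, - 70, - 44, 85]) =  [ - 70, - 44,70, 85 ]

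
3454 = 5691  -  2237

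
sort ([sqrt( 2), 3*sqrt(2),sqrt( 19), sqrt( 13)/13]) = [sqrt ( 13 )/13, sqrt( 2) , 3*sqrt( 2), sqrt( 19 ) ] 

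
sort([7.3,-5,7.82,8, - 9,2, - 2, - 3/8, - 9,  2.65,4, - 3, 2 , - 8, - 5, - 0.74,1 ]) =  [ - 9, - 9,-8, - 5, - 5, - 3, - 2, - 0.74, - 3/8,1,2,2, 2.65, 4,7.3 , 7.82,8]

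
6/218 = 3/109 = 0.03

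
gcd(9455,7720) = 5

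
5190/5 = 1038 = 1038.00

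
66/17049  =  22/5683 = 0.00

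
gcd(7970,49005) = 5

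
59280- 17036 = 42244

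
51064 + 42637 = 93701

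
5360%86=28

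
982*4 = 3928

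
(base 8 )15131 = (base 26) 9PB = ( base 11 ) 5082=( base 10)6745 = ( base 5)203440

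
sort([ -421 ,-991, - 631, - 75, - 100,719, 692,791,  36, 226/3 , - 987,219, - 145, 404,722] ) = [ - 991, - 987 , - 631, - 421, - 145, - 100 , - 75, 36 , 226/3,219,404 , 692 , 719, 722, 791]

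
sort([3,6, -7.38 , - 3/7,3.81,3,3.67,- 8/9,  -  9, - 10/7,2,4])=[-9,-7.38, - 10/7, - 8/9,  -  3/7,2, 3,  3, 3.67,3.81, 4 , 6]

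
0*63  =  0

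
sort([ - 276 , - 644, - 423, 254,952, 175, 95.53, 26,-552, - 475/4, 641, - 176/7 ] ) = [ - 644,- 552, - 423 , - 276 ,-475/4 ,-176/7,26,95.53,175,254,641, 952 ] 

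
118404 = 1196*99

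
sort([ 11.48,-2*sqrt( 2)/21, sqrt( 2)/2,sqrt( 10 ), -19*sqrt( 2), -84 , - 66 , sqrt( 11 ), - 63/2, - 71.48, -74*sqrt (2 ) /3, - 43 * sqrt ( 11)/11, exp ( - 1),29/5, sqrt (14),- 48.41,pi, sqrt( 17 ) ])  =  [ - 84,- 71.48, - 66, - 48.41,-74*sqrt( 2)/3,-63/2, - 19 * sqrt( 2), - 43*sqrt( 11)/11, - 2*sqrt( 2)/21,exp( - 1 ),sqrt( 2)/2,  pi , sqrt( 10), sqrt( 11),sqrt ( 14),sqrt(17), 29/5,11.48 ]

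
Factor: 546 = 2^1*3^1*7^1 * 13^1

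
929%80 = 49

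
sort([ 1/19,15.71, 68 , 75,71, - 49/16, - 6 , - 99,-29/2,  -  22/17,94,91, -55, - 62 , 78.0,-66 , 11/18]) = [ - 99, - 66, - 62,  -  55,  -  29/2, - 6, -49/16, - 22/17,1/19 , 11/18 , 15.71, 68, 71,75,78.0, 91, 94 ] 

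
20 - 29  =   - 9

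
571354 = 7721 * 74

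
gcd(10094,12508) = 2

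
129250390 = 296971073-167720683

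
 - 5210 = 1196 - 6406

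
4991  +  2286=7277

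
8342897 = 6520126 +1822771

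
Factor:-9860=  - 2^2*5^1*17^1 * 29^1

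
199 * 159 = 31641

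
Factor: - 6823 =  - 6823^1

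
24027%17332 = 6695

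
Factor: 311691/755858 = 2^( - 1 )*3^1*19^( - 1)*107^1 * 971^1 *19891^( - 1 )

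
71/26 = 71/26 = 2.73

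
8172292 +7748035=15920327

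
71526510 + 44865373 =116391883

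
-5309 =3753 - 9062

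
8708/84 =311/3 = 103.67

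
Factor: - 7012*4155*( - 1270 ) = 37001272200 = 2^3*3^1  *5^2*127^1*  277^1*1753^1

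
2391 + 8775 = 11166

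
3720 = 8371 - 4651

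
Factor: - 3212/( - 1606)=2 = 2^1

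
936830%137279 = 113156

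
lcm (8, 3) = 24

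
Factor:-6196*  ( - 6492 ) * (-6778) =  - 272641200096  =  - 2^5*3^1*541^1*1549^1*3389^1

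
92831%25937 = 15020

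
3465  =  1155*3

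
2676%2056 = 620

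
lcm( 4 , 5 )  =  20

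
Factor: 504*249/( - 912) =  - 5229/38 = -2^(-1 )* 3^2*7^1*19^(-1)*83^1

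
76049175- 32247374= 43801801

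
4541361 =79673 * 57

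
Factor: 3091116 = 2^2*3^1*7^3*751^1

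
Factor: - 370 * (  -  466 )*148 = 2^4*5^1*37^2* 233^1 = 25518160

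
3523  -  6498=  - 2975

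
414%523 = 414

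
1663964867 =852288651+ 811676216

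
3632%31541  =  3632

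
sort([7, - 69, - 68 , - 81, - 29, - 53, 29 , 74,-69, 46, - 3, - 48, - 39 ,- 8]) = [- 81, - 69, - 69, - 68 , - 53, - 48, - 39, - 29,-8, - 3,7, 29, 46, 74]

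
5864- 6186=  -  322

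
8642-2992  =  5650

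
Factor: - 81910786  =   - 2^1*19^1*43^1 * 50129^1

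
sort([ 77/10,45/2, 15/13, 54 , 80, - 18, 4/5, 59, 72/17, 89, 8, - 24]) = [ - 24, - 18, 4/5, 15/13, 72/17,77/10,8,45/2 , 54, 59, 80,  89] 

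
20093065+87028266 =107121331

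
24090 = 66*365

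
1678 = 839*2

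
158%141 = 17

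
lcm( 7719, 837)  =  69471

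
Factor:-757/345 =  - 3^ (  -  1 )*5^ (- 1 ) * 23^( - 1 )*757^1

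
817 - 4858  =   - 4041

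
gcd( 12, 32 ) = 4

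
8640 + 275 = 8915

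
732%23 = 19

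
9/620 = 9/620  =  0.01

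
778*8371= 6512638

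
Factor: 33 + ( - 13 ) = 2^2*5^1 = 20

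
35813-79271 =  - 43458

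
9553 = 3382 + 6171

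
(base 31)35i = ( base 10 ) 3056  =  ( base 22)66k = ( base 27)455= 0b101111110000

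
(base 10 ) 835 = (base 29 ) SN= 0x343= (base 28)11n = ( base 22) 1FL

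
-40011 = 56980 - 96991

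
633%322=311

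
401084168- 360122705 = 40961463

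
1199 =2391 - 1192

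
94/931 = 94/931 = 0.10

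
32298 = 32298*1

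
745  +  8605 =9350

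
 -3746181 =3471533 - 7217714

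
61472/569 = 108 + 20/569= 108.04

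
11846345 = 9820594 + 2025751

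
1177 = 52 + 1125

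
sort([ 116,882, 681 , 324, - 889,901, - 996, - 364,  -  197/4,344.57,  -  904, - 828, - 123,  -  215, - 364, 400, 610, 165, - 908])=[ - 996, - 908,  -  904, - 889, - 828,-364, - 364, - 215,-123, - 197/4, 116,165,324,  344.57, 400,610,681,  882, 901]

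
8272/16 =517 = 517.00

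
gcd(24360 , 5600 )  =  280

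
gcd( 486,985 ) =1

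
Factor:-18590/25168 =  - 65/88 = - 2^ ( - 3 ) *5^1*11^ ( - 1 )*13^1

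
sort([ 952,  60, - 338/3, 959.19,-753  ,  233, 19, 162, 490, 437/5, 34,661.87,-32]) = [-753, - 338/3,-32, 19, 34,60, 437/5, 162,233, 490 , 661.87, 952, 959.19]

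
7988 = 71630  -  63642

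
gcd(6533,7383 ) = 1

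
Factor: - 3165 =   -  3^1*5^1*211^1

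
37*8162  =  301994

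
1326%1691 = 1326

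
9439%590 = 589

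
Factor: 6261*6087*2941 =112083589287 = 3^2 * 17^1*173^1*2029^1*2087^1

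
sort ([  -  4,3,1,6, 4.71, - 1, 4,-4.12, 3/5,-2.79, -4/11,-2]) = [ - 4.12 , -4 , - 2.79, - 2, - 1, - 4/11,3/5, 1, 3, 4, 4.71,6 ] 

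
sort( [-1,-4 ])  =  [ - 4  ,-1 ]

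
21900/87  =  7300/29 = 251.72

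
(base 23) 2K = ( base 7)123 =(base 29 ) 28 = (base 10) 66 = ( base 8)102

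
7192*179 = 1287368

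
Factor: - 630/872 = -315/436 =- 2^( - 2)*3^2* 5^1*7^1*109^(-1 ) 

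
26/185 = 26/185 = 0.14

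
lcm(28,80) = 560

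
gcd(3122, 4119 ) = 1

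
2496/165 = 832/55 = 15.13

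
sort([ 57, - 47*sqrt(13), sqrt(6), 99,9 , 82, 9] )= [ - 47*sqrt( 13),  sqrt ( 6 ), 9, 9,  57 , 82,99]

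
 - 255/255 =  - 1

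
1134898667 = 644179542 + 490719125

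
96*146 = 14016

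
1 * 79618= 79618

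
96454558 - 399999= 96054559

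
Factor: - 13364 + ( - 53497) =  - 66861 = - 3^2*17^1*19^1 * 23^1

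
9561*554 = 5296794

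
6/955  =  6/955=0.01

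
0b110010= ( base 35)1F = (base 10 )50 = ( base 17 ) 2g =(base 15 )35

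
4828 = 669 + 4159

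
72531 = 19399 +53132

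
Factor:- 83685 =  - 3^1*5^1 * 7^1 * 797^1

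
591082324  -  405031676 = 186050648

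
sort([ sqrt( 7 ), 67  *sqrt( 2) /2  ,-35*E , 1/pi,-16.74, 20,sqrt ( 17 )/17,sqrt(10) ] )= [-35*E, - 16.74,sqrt( 17 ) /17,1/pi,sqrt( 7 ), sqrt(10),20,  67*sqrt( 2)/2 ] 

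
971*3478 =3377138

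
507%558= 507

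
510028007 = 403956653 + 106071354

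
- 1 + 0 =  - 1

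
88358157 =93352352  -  4994195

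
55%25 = 5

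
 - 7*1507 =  - 10549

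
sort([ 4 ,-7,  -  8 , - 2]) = [- 8,-7,-2,4]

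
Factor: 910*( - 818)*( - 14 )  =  10421320 = 2^3*5^1*7^2*13^1*409^1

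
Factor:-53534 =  - 2^1*13^1*29^1 * 71^1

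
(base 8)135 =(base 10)93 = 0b1011101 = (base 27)3C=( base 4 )1131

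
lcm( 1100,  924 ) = 23100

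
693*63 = 43659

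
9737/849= 11  +  398/849 = 11.47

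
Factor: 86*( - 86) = -2^2*43^2 = - 7396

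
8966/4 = 2241 + 1/2=2241.50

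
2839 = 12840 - 10001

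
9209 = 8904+305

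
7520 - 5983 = 1537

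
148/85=1 + 63/85 =1.74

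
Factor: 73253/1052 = 2^(-2)*17^1*31^1*139^1*263^( - 1)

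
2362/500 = 4+181/250 = 4.72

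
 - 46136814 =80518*( - 573)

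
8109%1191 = 963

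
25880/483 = 53 + 281/483 = 53.58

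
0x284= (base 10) 644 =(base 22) 176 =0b1010000100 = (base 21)19e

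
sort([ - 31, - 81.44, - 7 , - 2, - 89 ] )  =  [ - 89, - 81.44, - 31, - 7, - 2 ] 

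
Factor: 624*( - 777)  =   - 2^4*3^2*7^1*13^1*37^1 = - 484848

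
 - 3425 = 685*( - 5 ) 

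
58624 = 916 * 64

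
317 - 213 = 104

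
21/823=21/823 = 0.03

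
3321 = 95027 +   -  91706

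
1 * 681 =681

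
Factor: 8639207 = 8639207^1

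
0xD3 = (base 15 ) E1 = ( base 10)211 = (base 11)182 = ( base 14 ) 111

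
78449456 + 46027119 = 124476575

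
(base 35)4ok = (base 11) 4367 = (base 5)141020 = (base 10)5760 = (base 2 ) 1011010000000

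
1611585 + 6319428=7931013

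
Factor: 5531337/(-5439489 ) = -3^1*7^1 * 11^(-1 ) * 19^1 * 191^(- 1 )*863^( - 1)*4621^1 = - 1843779/1813163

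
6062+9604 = 15666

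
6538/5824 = 467/416 = 1.12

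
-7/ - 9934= 7/9934= 0.00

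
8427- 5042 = 3385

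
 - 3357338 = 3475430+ - 6832768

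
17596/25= 17596/25  =  703.84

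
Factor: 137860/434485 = 244/769  =  2^2*61^1*769^(-1)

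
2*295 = 590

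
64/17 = 3 + 13/17 = 3.76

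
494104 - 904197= - 410093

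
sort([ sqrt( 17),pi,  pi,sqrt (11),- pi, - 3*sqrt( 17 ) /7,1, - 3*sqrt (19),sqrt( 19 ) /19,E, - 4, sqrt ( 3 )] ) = [-3*sqrt( 19), - 4, - pi, - 3*sqrt(17)/7,  sqrt( 19 ) /19, 1 , sqrt( 3 ), E,  pi,pi, sqrt( 11),sqrt ( 17)]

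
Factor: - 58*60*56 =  -194880 = - 2^6*3^1 * 5^1*7^1*29^1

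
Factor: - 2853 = -3^2 *317^1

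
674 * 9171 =6181254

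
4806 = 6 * 801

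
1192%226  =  62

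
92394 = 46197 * 2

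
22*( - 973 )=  - 21406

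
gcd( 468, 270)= 18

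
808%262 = 22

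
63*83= 5229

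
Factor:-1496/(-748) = 2=2^1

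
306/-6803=-1 + 6497/6803 = -  0.04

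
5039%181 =152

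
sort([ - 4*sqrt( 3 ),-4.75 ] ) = [-4 * sqrt( 3),-4.75 ]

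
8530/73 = 8530/73 = 116.85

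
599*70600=42289400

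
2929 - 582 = 2347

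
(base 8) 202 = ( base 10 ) 130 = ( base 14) 94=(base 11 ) 109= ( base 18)74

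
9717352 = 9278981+438371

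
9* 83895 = 755055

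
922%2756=922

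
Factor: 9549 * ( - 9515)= - 90858735 = -3^2 * 5^1 * 11^1*173^1*1061^1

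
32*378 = 12096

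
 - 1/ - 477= 1/477 = 0.00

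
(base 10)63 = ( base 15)43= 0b111111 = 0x3f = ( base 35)1s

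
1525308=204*7477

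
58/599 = 58/599 = 0.10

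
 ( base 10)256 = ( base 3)100111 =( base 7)514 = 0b100000000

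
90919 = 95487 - 4568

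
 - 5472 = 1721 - 7193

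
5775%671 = 407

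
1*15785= 15785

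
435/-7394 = - 1+6959/7394 = - 0.06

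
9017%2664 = 1025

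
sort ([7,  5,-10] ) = [-10,5,7]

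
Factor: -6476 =  -  2^2*1619^1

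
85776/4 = 21444 = 21444.00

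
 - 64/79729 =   -  64/79729 = - 0.00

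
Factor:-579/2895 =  -5^( - 1) = - 1/5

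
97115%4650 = 4115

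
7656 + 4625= 12281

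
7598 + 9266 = 16864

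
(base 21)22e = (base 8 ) 1652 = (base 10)938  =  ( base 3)1021202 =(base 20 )26I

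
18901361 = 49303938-30402577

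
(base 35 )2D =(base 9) 102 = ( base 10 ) 83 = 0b1010011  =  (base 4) 1103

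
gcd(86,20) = 2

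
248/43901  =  248/43901 = 0.01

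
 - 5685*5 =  - 28425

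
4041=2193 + 1848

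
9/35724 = 3/11908 =0.00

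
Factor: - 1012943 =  - 23^1*44041^1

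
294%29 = 4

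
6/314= 3/157= 0.02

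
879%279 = 42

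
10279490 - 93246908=-82967418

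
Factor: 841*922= 2^1*29^2*461^1 = 775402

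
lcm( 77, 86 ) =6622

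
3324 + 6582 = 9906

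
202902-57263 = 145639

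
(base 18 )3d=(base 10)67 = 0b1000011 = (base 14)4b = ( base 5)232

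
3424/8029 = 3424/8029=0.43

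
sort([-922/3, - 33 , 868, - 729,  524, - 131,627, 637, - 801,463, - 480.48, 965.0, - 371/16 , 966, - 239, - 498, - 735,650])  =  [ - 801, - 735,  -  729, - 498, - 480.48, - 922/3, - 239, - 131  , - 33, - 371/16, 463, 524,  627, 637,650 , 868, 965.0,966 ]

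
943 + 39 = 982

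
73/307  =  73/307 = 0.24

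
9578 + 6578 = 16156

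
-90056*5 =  - 450280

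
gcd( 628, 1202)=2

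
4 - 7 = -3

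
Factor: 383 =383^1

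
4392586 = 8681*506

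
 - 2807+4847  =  2040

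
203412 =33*6164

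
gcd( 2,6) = 2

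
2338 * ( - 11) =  - 25718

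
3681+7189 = 10870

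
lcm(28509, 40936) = 1596504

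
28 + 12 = 40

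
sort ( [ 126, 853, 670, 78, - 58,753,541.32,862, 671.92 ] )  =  [ - 58,78,  126, 541.32,670, 671.92, 753,853 , 862]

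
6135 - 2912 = 3223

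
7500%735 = 150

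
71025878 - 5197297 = 65828581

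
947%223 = 55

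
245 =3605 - 3360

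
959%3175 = 959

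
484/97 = 4 + 96/97=4.99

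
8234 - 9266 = - 1032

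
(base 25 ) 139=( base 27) q7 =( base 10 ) 709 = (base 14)389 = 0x2C5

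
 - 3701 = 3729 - 7430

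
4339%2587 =1752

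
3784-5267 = - 1483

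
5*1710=8550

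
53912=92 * 586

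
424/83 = 5 + 9/83 = 5.11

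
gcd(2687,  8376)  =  1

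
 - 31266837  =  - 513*60949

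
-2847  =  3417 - 6264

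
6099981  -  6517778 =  - 417797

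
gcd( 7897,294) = 1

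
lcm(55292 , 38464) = 884672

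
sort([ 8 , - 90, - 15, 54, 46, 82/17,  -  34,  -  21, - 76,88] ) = [ -90, - 76, - 34, - 21, - 15,82/17, 8,46,54, 88 ]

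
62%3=2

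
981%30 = 21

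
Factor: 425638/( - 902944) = -2^( - 4 )*7^( - 1 )*19^1*23^1*29^( - 1)*139^( -1)*487^1  =  - 212819/451472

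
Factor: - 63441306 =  - 2^1*3^4*391613^1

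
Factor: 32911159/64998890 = 2^( -1 ) *5^(- 1 )*11^( - 1)*1061^1*31019^1*590899^ ( - 1)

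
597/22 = 27+3/22 = 27.14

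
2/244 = 1/122 = 0.01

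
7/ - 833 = -1+ 118/119 = - 0.01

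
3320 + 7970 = 11290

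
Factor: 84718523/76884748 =2^( - 2)*113^( - 1 )*170099^(-1 )*84718523^1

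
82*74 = 6068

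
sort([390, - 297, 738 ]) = [ - 297, 390, 738 ] 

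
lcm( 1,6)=6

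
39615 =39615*1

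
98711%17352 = 11951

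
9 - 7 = 2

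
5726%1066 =396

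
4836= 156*31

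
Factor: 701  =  701^1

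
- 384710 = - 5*76942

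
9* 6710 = 60390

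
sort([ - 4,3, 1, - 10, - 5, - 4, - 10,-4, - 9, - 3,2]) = [ - 10,-10,-9,-5,-4, - 4, - 4, - 3,1,2, 3 ] 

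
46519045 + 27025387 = 73544432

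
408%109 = 81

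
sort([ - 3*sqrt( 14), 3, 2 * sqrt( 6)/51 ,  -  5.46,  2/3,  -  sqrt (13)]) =[-3*sqrt( 14) ,-5.46, - sqrt( 13),2* sqrt( 6)/51, 2/3,3]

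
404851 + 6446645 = 6851496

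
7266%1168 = 258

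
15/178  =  15/178 =0.08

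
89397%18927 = 13689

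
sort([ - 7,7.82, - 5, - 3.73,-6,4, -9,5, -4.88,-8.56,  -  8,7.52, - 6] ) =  [  -  9,  -  8.56, -8, - 7,- 6, - 6,-5,-4.88, -3.73,4, 5,7.52, 7.82 ]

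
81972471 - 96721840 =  -14749369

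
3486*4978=17353308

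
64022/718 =32011/359 = 89.17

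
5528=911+4617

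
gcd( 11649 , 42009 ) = 33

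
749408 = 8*93676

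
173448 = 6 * 28908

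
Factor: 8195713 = 8195713^1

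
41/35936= 41/35936 = 0.00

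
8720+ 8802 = 17522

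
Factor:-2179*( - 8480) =2^5*5^1*53^1*2179^1 =18477920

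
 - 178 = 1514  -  1692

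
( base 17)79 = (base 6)332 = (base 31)44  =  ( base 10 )128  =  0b10000000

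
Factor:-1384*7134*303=-2991657168 = -  2^4*3^2*29^1* 41^1*101^1 * 173^1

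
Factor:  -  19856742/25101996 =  - 2^( - 1)*17^( - 1)*191^1 *17327^1*123049^( - 1) = - 3309457/4183666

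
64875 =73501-8626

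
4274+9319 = 13593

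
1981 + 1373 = 3354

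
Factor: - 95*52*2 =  - 2^3*5^1*13^1*19^1 = - 9880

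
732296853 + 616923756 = 1349220609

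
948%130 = 38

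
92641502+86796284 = 179437786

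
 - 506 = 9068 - 9574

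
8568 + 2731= 11299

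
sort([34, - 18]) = [ - 18, 34] 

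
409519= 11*37229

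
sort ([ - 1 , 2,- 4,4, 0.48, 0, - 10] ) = [ - 10, - 4,-1, 0, 0.48, 2, 4]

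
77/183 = 77/183 =0.42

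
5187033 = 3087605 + 2099428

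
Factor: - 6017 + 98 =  - 5919 = -3^1* 1973^1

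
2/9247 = 2/9247 = 0.00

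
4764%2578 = 2186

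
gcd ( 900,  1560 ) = 60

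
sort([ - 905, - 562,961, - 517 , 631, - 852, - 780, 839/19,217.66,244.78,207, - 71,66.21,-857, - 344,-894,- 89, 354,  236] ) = [ - 905,  -  894, - 857  , - 852,-780,  -  562, -517, - 344, - 89,-71, 839/19,66.21,  207,217.66, 236, 244.78, 354 , 631,961] 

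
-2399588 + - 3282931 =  - 5682519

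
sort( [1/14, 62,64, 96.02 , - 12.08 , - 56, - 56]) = [ - 56, - 56, - 12.08,1/14, 62,64, 96.02] 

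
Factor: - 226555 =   -  5^1*7^1* 6473^1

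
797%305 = 187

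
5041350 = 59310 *85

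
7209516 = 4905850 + 2303666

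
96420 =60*1607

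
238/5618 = 119/2809 = 0.04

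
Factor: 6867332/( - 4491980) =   -  5^(-1 )*19^( - 1 )*773^1*2221^1*11821^(- 1)=-1716833/1122995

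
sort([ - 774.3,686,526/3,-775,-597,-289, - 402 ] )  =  [-775,-774.3,  -  597, - 402, - 289, 526/3,686 ]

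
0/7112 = 0 = 0.00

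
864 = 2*432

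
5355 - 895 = 4460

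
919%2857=919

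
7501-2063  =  5438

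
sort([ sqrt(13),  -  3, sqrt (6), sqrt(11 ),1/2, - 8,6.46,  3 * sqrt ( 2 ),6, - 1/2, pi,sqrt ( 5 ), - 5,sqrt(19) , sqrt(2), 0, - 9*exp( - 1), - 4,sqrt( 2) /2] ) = [ - 8, - 5, - 4, - 9*exp( - 1 ), - 3, - 1/2,0,1/2,sqrt( 2)/2, sqrt( 2),  sqrt( 5),sqrt( 6),  pi, sqrt( 11),sqrt(13),3*sqrt( 2 )  ,  sqrt( 19), 6, 6.46] 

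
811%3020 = 811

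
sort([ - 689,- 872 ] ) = [ - 872,-689]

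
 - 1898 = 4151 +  - 6049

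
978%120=18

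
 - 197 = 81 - 278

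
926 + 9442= 10368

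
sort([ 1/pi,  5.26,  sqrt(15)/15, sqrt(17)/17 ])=[ sqrt(17) /17,sqrt( 15) /15, 1/pi, 5.26]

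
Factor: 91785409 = 19^1*1069^1 * 4519^1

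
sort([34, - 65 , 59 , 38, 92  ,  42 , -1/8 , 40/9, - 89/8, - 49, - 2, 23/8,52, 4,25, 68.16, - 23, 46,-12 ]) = [ - 65, - 49, - 23, - 12,-89/8,-2, - 1/8, 23/8 , 4 , 40/9, 25,34, 38, 42, 46,  52 , 59, 68.16, 92]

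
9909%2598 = 2115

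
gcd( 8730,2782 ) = 2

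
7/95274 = 7/95274  =  0.00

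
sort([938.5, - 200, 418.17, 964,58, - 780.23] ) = [ - 780.23, - 200, 58,418.17,938.5, 964]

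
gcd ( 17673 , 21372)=411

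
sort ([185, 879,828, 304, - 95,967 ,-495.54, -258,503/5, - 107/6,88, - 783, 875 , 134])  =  [ - 783, - 495.54,  -  258, - 95, - 107/6,88,503/5,134,185,304,828,875 , 879,967 ]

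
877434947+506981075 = 1384416022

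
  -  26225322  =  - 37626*697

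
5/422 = 5/422 = 0.01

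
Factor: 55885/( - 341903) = -5^1*53^( - 1 )*6451^( - 1 ) * 11177^1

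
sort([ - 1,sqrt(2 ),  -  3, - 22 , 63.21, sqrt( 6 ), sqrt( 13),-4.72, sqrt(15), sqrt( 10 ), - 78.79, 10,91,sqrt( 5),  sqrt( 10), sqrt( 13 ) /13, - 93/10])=[ - 78.79, - 22, - 93/10, - 4.72, - 3, - 1 , sqrt( 13)/13 , sqrt( 2 ),sqrt( 5 ),  sqrt(6),sqrt( 10), sqrt( 10), sqrt( 13 ),sqrt( 15 ), 10,  63.21,  91 ]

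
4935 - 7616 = - 2681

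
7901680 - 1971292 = 5930388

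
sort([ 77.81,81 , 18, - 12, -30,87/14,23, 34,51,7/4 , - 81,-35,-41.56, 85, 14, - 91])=[  -  91,-81, - 41.56, - 35, - 30, - 12, 7/4,87/14,14,  18, 23, 34, 51, 77.81, 81  ,  85]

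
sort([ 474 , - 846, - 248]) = [ - 846, - 248, 474]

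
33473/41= 816 + 17/41 = 816.41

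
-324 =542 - 866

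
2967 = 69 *43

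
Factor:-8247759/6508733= -3^1*7^(  -  1 )*11^( - 1 )*13^1*73^1 * 137^( - 1)*617^(  -  1 ) *2897^1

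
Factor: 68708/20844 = 89/27 = 3^(-3 )*89^1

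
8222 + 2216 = 10438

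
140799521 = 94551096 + 46248425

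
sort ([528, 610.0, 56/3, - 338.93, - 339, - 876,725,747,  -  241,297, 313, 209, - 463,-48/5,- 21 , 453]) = [ - 876, - 463, - 339,  -  338.93, - 241 , - 21 , - 48/5,56/3, 209, 297,  313, 453 , 528,610.0 , 725,  747]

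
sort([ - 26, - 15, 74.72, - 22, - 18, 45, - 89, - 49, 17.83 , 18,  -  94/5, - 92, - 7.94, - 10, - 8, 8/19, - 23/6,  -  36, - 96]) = [ - 96, - 92,  -  89,-49, - 36, - 26, - 22, - 94/5, - 18, - 15,-10, - 8,- 7.94, -23/6, 8/19, 17.83, 18, 45, 74.72]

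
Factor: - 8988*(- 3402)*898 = 27458304048= 2^4*3^6*7^2*107^1*449^1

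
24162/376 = 64 + 49/188= 64.26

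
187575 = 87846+99729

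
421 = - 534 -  - 955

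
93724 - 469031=  -  375307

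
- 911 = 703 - 1614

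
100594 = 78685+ 21909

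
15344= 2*7672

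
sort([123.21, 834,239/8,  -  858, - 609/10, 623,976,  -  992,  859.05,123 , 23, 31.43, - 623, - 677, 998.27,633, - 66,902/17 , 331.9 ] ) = [-992, - 858,  -  677, - 623, - 66, - 609/10, 23, 239/8, 31.43, 902/17, 123,123.21,331.9, 623 , 633, 834, 859.05, 976, 998.27]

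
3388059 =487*6957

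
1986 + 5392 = 7378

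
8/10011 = 8/10011 = 0.00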